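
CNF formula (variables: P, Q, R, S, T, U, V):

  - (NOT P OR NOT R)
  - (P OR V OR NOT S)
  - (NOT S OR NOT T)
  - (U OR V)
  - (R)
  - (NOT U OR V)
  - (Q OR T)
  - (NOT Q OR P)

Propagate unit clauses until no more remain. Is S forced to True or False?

Unit clause (R) sets R = True.
From (NOT P OR NOT R) and R = True: P = False.
In (NOT Q OR P), P is now false; NOT Q must hold, so Q = False.
In (T OR Q), Q is now false; T must hold, so T = True.
(NOT T OR NOT S) with T = True leaves only NOT S, so S = False.

False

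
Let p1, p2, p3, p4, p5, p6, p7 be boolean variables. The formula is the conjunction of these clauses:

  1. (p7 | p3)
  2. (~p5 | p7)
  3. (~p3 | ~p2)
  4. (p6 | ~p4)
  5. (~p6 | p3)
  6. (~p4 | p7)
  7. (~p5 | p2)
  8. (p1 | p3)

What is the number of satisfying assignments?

13

Case analysis on p3 and p7:
  p3=T, p7=T: p1 free; 3 ways for (p2,p4,p5,p6) × 2^1 = 6.
  p3=T, p7=F: remaining (p1,p2,p4,p5,p6) ∈ {(F,F,F,F,F); (F,F,F,F,T); (T,F,F,F,F); (T,F,F,F,T)} — 4.
  p3=F, p7=T: remaining (p1,p2,p4,p5,p6) ∈ {(T,F,F,F,F); (T,T,F,F,F); (T,T,F,T,F)} — 3.
  p3=F, p7=F: a clause becomes empty — 0.
Total: 6 + 4 + 3 + 0 = 13.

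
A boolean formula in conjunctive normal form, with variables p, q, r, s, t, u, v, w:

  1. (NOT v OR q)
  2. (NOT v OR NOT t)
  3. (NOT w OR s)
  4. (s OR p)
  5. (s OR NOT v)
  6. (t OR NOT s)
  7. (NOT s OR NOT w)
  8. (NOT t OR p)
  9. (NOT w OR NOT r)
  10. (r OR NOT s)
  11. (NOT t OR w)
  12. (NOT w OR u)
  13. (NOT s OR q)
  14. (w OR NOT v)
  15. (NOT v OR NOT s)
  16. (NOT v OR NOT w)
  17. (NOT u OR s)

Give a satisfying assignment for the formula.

p = True  q = False  r = True  s = False  t = False  u = False  v = False  w = False

Check each clause:
  1. (q OR NOT v) — NOT v is true.
  2. (NOT t OR NOT v) — NOT v is true.
  3. (s OR NOT w) — NOT w is true.
  4. (p OR s) — p is true.
  5. (NOT v OR s) — NOT v is true.
  6. (t OR NOT s) — NOT s is true.
  7. (NOT w OR NOT s) — NOT w is true.
  8. (p OR NOT t) — p is true.
  9. (NOT r OR NOT w) — NOT w is true.
  10. (r OR NOT s) — r is true.
  11. (NOT t OR w) — NOT t is true.
  12. (u OR NOT w) — NOT w is true.
  13. (NOT s OR q) — NOT s is true.
  14. (NOT v OR w) — NOT v is true.
  15. (NOT s OR NOT v) — NOT v is true.
  16. (NOT w OR NOT v) — NOT w is true.
  17. (s OR NOT u) — NOT u is true.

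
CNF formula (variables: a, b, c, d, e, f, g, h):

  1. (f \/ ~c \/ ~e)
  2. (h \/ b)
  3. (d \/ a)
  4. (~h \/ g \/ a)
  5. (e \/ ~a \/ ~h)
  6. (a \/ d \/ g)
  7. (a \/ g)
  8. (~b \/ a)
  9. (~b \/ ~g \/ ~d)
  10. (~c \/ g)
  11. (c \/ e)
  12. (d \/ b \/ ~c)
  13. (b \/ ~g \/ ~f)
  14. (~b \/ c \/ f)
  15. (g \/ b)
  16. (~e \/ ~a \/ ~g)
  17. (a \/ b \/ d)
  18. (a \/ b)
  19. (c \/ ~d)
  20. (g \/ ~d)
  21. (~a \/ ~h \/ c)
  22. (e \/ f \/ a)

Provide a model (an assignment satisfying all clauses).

Try a = True.
Set b = True and propagate.
Try c = True.
  then g is forced to True.
  then d is forced to False.
  then e is forced to False.
  then h is forced to False.
f is now unconstrained; take f = False.
Every clause has at least one true literal under this assignment.
Check each clause:
  1. (f \/ ~c \/ ~e) — ~e is true.
  2. (h \/ b) — b is true.
  3. (d \/ a) — a is true.
  4. (a \/ ~h \/ g) — ~h is true.
  5. (~h \/ e \/ ~a) — ~h is true.
  6. (a \/ g \/ d) — a is true.
  7. (a \/ g) — a is true.
  8. (~b \/ a) — a is true.
  9. (~d \/ ~g \/ ~b) — ~d is true.
  10. (~c \/ g) — g is true.
  11. (e \/ c) — c is true.
  12. (~c \/ b \/ d) — b is true.
  13. (~g \/ ~f \/ b) — b is true.
  14. (f \/ ~b \/ c) — c is true.
  15. (b \/ g) — b is true.
  16. (~g \/ ~a \/ ~e) — ~e is true.
  17. (b \/ a \/ d) — a is true.
  18. (b \/ a) — a is true.
  19. (~d \/ c) — c is true.
  20. (g \/ ~d) — ~d is true.
  21. (~a \/ ~h \/ c) — ~h is true.
  22. (a \/ e \/ f) — a is true.

a=True, b=True, c=True, d=False, e=False, f=False, g=True, h=False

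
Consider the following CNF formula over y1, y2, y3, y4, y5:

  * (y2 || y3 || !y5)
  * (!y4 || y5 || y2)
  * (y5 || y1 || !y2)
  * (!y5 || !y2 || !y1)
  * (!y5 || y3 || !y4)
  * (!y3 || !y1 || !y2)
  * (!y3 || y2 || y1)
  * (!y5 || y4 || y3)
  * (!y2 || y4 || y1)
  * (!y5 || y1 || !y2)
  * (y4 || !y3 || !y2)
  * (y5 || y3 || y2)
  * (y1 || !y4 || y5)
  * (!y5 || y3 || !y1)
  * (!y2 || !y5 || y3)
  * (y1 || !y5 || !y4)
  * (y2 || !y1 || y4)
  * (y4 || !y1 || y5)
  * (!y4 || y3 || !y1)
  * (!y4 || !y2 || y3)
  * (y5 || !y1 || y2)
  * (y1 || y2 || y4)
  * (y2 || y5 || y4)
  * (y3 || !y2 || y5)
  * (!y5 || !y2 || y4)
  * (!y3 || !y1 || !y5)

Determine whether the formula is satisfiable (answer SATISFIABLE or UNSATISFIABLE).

y2 = True:
  y5 = True:
    propagation gives y1=False; an empty clause results — contradiction.
  y5 = False:
    propagation gives y1=True, y3=False; an empty clause results — contradiction.
y2 = False:
  y5 = True:
    propagation gives y3=True, y1=True; an empty clause results — contradiction.
  y5 = False:
    propagation gives y4=False; an empty clause results — contradiction.
Every branch closes, so no satisfying assignment exists.

UNSATISFIABLE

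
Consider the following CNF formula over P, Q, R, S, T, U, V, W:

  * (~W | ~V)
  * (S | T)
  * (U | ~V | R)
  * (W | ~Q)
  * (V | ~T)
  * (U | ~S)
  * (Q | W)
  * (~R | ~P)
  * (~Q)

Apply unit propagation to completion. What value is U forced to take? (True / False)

True

(~Q) stands alone — Q = False.
From (Q | W) and Q = False: W = True.
From (~V | ~W) and W = True: V = False.
From (V | ~T) and V = False: T = False.
(T | S) with T = False leaves only S, so S = True.
In (~S | U), ~S is now false; U must hold, so U = True.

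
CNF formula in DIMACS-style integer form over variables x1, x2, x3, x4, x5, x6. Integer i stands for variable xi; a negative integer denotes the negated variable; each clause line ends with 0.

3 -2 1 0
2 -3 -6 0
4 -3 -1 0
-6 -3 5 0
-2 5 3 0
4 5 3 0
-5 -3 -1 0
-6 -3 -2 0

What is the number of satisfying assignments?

26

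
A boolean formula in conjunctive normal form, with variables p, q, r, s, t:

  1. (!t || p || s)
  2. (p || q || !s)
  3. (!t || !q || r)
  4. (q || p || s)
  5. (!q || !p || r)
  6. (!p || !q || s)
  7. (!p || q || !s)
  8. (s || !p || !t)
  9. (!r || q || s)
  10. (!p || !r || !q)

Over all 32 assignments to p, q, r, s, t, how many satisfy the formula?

6

The models are:
  p=F q=T r=F s=F t=F
  p=F q=T r=F s=T t=F
  p=F q=T r=T s=F t=F
  p=F q=T r=T s=T t=F
  p=F q=T r=T s=T t=T
  p=T q=F r=F s=F t=F
That's 6 in total.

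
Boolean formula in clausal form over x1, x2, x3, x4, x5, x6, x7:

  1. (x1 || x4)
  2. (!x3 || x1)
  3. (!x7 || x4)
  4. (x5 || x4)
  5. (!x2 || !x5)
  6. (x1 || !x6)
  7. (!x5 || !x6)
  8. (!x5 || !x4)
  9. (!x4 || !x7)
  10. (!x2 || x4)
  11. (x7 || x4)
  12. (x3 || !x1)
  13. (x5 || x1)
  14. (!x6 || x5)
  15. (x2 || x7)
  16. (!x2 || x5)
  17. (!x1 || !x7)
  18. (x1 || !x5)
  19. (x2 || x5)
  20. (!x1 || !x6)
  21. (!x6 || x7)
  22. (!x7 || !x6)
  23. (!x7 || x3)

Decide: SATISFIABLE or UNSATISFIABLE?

UNSATISFIABLE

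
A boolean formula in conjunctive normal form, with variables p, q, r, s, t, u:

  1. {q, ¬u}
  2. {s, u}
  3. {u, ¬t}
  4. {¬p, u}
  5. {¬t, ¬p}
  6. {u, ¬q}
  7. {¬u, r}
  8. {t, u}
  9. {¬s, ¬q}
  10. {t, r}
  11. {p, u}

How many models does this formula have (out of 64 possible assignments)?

The models are:
  p=0 q=1 r=1 s=0 t=0 u=1
  p=0 q=1 r=1 s=0 t=1 u=1
  p=1 q=1 r=1 s=0 t=0 u=1
That's 3 in total.

3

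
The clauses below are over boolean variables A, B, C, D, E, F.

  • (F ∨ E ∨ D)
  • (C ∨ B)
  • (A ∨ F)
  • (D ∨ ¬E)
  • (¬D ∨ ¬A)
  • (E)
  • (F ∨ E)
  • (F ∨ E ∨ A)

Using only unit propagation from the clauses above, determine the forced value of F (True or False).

True

(E) is a unit clause: E = True.
(D ∨ ¬E): since E = True, the clause reduces to (D). D = True.
(¬A ∨ ¬D): since D = True, the clause reduces to (¬A). A = False.
(A ∨ F): since A = False, the clause reduces to (F). F = True.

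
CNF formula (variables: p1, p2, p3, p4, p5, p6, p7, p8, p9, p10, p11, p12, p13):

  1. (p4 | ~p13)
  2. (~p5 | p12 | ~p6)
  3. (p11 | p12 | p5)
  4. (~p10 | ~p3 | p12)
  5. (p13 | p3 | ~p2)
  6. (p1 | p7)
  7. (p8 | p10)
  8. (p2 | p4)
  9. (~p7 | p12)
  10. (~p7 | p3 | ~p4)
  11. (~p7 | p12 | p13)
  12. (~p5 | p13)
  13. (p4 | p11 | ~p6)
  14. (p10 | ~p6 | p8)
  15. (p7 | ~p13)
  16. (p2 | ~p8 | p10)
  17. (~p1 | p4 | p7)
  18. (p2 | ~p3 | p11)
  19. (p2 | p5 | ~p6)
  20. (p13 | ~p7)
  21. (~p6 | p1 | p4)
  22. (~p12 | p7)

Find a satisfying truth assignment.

p11 occurs only positively in the remaining clauses — set p11 = True.
Branch on p1: take p1 = True.
Try p2 = True.
The remaining clauses are satisfied by p3 = True, p4 = True, p5 = True, p6 = True, p7 = True, p8 = True, p9 = True, p10 = True, p12 = True, p13 = True.

p1 = T, p2 = T, p3 = T, p4 = T, p5 = T, p6 = T, p7 = T, p8 = T, p9 = T, p10 = T, p11 = T, p12 = T, p13 = T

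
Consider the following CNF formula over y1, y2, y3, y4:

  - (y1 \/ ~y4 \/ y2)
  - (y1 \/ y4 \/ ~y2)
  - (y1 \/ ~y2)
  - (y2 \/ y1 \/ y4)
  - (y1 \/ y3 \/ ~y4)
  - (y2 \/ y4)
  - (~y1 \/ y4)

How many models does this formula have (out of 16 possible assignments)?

4

Satisfying assignments:
  y1=T y2=F y3=F y4=T
  y1=T y2=F y3=T y4=T
  y1=T y2=T y3=F y4=T
  y1=T y2=T y3=T y4=T
That's 4 in total.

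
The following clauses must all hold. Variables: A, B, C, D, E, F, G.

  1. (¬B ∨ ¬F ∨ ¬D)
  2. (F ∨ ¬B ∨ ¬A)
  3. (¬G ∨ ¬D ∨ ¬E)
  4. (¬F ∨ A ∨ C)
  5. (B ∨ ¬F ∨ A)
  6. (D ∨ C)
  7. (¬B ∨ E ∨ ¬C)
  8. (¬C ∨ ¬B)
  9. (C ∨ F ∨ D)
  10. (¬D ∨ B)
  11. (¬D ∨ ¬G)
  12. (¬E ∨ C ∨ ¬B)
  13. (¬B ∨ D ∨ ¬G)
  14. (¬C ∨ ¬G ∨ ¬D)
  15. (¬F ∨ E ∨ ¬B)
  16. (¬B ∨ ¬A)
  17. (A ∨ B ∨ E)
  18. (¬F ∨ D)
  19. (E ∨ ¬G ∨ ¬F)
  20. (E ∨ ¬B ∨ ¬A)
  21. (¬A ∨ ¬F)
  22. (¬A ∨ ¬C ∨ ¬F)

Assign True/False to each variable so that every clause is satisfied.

A=T, B=F, C=T, D=F, E=T, F=F, G=T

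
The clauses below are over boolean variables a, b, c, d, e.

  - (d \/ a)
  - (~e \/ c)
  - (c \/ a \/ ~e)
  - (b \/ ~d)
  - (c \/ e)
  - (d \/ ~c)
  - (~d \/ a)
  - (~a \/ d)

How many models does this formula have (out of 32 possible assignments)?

The models are:
  a=1 b=1 c=1 d=1 e=0
  a=1 b=1 c=1 d=1 e=1
That's 2 in total.

2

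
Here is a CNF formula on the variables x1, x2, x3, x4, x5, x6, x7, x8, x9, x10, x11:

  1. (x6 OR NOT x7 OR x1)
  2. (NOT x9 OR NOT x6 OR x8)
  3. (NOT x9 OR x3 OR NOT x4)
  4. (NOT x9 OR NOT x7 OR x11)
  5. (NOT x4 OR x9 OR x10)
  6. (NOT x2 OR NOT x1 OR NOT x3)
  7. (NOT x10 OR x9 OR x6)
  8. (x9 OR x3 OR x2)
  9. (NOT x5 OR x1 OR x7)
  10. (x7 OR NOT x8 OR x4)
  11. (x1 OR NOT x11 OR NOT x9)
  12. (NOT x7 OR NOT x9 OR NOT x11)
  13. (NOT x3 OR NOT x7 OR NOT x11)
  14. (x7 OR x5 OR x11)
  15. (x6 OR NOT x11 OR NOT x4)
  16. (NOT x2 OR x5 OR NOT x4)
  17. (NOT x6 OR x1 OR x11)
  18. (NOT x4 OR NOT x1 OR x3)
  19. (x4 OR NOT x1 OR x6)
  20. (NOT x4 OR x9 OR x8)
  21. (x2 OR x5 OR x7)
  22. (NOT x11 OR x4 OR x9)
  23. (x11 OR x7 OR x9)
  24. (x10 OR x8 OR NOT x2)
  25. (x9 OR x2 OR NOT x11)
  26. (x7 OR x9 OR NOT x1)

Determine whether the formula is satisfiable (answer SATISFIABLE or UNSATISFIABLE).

Branch on x1: take x1 = True.
Set x2 = False and propagate.
Try x3 = True.
For the remaining variables, x4 = True, x5 = True, x6 = True, x7 = False, x8 = True, x9 = True, x10 = True, x11 = True works.
So x1=T, x2=F, x3=T, x4=T, x5=T, x6=T, x7=F, x8=T, x9=T, x10=T, x11=T is a satisfying assignment.

SATISFIABLE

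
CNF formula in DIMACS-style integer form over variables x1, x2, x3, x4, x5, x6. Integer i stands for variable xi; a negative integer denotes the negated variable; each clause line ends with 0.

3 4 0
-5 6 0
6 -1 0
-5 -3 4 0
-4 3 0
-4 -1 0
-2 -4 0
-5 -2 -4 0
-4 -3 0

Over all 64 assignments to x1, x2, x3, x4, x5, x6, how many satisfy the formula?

The models are:
  x1=0 x2=0 x3=1 x4=0 x5=0 x6=0
  x1=0 x2=0 x3=1 x4=0 x5=0 x6=1
  x1=0 x2=1 x3=1 x4=0 x5=0 x6=0
  x1=0 x2=1 x3=1 x4=0 x5=0 x6=1
  x1=1 x2=0 x3=1 x4=0 x5=0 x6=1
  x1=1 x2=1 x3=1 x4=0 x5=0 x6=1
Count: 6.

6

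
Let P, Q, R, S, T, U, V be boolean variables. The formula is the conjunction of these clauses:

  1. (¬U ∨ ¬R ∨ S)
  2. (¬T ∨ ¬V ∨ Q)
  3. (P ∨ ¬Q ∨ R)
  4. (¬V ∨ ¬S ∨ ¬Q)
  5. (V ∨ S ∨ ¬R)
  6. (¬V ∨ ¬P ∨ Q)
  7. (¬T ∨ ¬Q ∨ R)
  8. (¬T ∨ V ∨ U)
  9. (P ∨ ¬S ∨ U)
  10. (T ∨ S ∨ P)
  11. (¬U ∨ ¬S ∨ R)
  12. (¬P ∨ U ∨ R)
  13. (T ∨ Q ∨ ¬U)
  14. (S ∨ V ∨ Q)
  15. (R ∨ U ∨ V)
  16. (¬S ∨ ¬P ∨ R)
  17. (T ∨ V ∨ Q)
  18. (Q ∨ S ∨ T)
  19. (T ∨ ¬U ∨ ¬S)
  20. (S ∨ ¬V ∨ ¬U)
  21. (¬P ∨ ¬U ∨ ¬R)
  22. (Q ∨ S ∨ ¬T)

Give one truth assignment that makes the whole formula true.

P=1, Q=1, R=1, S=1, T=0, U=0, V=0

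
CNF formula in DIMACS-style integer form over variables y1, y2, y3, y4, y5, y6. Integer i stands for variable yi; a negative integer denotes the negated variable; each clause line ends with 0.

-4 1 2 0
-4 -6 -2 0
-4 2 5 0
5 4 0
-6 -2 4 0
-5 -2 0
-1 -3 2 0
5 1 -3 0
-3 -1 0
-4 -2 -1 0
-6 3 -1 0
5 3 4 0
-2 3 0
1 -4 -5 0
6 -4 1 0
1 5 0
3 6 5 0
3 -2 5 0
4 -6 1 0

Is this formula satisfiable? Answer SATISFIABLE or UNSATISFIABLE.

SATISFIABLE

Try y1 = False.
  then y5 is forced to True.
  then y2 is forced to False.
  then y4 is forced to False.
  then y6 is forced to False.
y3 is now unconstrained; take y3 = True.
Every clause has at least one true literal under this assignment.
So y1 = False, y2 = False, y3 = True, y4 = False, y5 = True, y6 = False is a satisfying assignment.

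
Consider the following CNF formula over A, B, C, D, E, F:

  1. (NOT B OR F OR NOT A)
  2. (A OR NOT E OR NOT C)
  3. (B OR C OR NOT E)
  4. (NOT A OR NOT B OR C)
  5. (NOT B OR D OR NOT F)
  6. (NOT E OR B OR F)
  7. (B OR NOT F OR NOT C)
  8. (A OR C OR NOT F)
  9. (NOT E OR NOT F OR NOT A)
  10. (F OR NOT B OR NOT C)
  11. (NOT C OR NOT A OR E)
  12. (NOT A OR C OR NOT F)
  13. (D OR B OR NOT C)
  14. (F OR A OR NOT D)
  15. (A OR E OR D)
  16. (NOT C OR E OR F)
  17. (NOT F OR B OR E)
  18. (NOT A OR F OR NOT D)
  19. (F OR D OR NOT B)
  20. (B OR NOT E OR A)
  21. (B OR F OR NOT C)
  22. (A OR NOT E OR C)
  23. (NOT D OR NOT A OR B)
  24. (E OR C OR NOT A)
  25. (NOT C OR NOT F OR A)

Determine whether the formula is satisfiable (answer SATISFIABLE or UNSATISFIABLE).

A = True:
  B = True:
    propagation gives F=True, C=True, D=True, E=False; an empty clause results — contradiction.
  B = False:
    propagation gives D=False, C=False, E=False; an empty clause results — contradiction.
A = False:
  F = True:
    propagation gives C=True; an empty clause results — contradiction.
  F = False:
    propagation gives D=False, E=True, C=False; an empty clause results — contradiction.
Every branch closes, so no satisfying assignment exists.

UNSATISFIABLE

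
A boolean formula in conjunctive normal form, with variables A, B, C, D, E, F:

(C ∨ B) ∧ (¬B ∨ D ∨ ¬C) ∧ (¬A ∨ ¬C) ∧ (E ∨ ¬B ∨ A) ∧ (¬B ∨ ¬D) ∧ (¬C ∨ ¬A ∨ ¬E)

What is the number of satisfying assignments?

14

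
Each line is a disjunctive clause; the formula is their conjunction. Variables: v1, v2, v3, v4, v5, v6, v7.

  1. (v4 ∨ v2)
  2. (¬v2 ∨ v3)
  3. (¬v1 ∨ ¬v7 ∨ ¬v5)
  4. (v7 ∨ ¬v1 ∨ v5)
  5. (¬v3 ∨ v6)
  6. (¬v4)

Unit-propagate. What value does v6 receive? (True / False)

True

(¬v4) is a unit clause: v4 = False.
(v4 ∨ v2): since v4 = False, the clause reduces to (v2). v2 = True.
In (v3 ∨ ¬v2), ¬v2 is now false; v3 must hold, so v3 = True.
(v6 ∨ ¬v3): since v3 = True, the clause reduces to (v6). v6 = True.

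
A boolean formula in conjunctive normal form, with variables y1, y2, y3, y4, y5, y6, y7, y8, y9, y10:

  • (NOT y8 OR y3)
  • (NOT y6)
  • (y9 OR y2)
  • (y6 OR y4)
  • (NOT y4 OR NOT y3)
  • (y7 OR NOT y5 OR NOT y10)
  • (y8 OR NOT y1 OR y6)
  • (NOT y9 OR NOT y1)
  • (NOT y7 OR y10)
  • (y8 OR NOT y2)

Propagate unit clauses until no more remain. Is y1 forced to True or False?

False

(NOT y6) stands alone — y6 = False.
From (y6 OR y4) and y6 = False: y4 = True.
In (NOT y3 OR NOT y4), NOT y4 is now false; NOT y3 must hold, so y3 = False.
From (NOT y8 OR y3) and y3 = False: y8 = False.
(NOT y1 OR y6 OR y8): since y8 = False, y6 = False, the clause reduces to (NOT y1). y1 = False.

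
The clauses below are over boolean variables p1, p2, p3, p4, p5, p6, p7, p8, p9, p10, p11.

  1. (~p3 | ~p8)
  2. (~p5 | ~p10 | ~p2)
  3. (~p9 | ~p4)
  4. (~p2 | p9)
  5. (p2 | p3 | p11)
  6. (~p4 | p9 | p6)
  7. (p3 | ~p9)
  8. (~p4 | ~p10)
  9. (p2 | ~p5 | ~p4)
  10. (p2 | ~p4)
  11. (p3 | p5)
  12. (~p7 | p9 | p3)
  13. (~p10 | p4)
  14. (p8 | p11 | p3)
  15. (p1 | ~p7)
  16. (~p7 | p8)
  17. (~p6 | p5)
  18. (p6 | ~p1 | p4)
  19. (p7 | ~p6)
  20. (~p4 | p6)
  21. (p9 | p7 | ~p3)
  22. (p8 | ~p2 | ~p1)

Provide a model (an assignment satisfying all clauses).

p10 occurs only negated in the remaining clauses — set p10 = False.
Pure literal: p11 appears only positively; assign p11 = True.
Try p1 = False.
  then p7 is forced to False.
  then p6 is forced to False.
  then p4 is forced to False.
Set p2 = True and propagate.
  then p9 is forced to True.
  then p3 is forced to True.
  then p8 is forced to False.
p5 is now unconstrained; take p5 = False.
Every clause has at least one true literal under this assignment.

p1=F  p2=T  p3=T  p4=F  p5=F  p6=F  p7=F  p8=F  p9=T  p10=F  p11=T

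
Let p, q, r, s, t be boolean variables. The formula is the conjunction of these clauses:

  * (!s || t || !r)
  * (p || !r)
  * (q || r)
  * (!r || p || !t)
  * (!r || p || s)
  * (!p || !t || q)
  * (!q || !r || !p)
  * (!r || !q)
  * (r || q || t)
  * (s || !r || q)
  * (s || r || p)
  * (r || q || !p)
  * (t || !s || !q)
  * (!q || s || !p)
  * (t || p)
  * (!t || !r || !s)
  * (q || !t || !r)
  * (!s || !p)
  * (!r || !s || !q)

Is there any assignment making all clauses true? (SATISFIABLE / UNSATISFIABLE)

Set p = False and propagate.
  then r is forced to False.
  then q is forced to True.
  then s is forced to True.
  then t is forced to True.
So p=False, q=True, r=False, s=True, t=True is a satisfying assignment.

SATISFIABLE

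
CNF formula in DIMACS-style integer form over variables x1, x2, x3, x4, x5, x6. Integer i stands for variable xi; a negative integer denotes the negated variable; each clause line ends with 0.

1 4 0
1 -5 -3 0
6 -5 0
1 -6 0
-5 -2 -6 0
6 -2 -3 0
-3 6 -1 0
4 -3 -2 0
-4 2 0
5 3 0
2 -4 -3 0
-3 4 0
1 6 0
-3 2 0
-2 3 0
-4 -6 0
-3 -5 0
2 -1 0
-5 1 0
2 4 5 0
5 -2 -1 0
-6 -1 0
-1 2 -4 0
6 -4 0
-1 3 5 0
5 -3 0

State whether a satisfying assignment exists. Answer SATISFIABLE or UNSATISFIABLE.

x3 = True:
  propagation gives x4=True, x2=True, x6=True; an empty clause results — contradiction.
x3 = False:
  propagation gives x5=True, x6=True, x1=True; an empty clause results — contradiction.
Every branch closes, so no satisfying assignment exists.

UNSATISFIABLE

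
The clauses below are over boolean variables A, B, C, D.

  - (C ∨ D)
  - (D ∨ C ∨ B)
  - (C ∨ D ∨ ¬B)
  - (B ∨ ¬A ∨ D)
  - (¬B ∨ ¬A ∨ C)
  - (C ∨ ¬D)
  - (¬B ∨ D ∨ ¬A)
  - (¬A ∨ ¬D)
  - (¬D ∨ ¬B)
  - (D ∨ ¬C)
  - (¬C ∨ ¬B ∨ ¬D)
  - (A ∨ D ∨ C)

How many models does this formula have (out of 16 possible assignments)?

1

Satisfying assignments:
  A=F B=F C=T D=T
Count: 1.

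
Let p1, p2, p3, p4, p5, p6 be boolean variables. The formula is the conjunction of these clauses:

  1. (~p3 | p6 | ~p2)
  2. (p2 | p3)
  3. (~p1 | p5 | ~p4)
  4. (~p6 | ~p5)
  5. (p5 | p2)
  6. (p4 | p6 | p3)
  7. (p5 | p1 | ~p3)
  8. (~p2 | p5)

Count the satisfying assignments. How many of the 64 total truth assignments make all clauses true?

6

Satisfying assignments:
  p1=F p2=F p3=T p4=F p5=T p6=F
  p1=F p2=F p3=T p4=T p5=T p6=F
  p1=F p2=T p3=F p4=T p5=T p6=F
  p1=T p2=F p3=T p4=F p5=T p6=F
  p1=T p2=F p3=T p4=T p5=T p6=F
  p1=T p2=T p3=F p4=T p5=T p6=F
That's 6 in total.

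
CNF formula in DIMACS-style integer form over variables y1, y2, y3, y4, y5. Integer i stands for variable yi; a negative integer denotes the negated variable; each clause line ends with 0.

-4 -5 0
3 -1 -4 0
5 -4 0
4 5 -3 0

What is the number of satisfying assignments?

Split on y4, then y5.
  y4=T, y5=T: a clause becomes empty — 0.
  y4=T, y5=F: a clause becomes empty — 0.
  y4=F, y5=T: y1, y2, y3 free → 2^3 = 8.
  y4=F, y5=F: remaining (y1,y2,y3) ∈ {(F,F,F); (F,T,F); (T,F,F); (T,T,F)} — 4.
Total: 0 + 0 + 8 + 4 = 12.

12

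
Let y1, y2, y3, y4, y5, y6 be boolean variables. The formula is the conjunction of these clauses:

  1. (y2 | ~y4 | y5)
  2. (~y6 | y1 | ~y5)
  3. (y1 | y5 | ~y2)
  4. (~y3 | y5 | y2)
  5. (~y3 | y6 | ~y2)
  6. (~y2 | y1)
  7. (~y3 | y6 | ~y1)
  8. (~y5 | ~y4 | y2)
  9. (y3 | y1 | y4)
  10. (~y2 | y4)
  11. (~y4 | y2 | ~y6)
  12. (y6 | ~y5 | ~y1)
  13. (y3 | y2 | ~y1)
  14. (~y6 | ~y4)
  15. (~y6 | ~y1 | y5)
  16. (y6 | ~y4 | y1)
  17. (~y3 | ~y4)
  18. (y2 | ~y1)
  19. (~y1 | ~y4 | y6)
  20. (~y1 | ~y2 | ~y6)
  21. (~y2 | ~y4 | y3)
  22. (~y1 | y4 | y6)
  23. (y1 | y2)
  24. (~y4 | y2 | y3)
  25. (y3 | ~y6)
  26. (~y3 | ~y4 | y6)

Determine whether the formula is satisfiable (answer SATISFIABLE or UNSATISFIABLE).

y1 = True:
  propagation gives y2=True, y4=True, y6=False; an empty clause results — contradiction.
y1 = False:
  propagation gives y2=False; an empty clause results — contradiction.
Every branch closes, so no satisfying assignment exists.

UNSATISFIABLE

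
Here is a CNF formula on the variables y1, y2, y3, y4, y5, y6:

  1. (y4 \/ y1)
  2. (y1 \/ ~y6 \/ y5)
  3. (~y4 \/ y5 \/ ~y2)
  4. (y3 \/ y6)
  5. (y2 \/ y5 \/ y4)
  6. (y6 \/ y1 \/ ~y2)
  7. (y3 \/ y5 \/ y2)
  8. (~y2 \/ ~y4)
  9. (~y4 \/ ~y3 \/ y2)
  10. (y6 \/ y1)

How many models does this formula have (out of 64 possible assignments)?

Case analysis on y2 and y4:
  y2=T, y4=T: a clause becomes empty — 0.
  y2=T, y4=F: y5 free; 3 ways for (y1,y3,y6) × 2^1 = 6.
  y2=F, y4=T: remaining (y1,y3,y5,y6) ∈ {(F,F,T,T); (T,F,T,T)} — 2.
  y2=F, y4=F: remaining (y1,y3,y5,y6) ∈ {(T,F,T,T); (T,T,T,F); (T,T,T,T)} — 3.
Total: 0 + 6 + 2 + 3 = 11.

11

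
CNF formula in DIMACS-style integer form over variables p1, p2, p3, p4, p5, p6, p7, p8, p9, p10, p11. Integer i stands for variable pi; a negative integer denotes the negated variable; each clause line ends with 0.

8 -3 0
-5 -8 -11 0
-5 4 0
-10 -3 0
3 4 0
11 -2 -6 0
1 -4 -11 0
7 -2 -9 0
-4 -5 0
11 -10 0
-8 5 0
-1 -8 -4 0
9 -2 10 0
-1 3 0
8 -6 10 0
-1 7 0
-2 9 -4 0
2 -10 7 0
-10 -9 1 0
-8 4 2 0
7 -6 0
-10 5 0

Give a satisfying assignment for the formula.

p1=F, p2=F, p3=F, p4=T, p5=F, p6=F, p7=F, p8=F, p9=F, p10=F, p11=F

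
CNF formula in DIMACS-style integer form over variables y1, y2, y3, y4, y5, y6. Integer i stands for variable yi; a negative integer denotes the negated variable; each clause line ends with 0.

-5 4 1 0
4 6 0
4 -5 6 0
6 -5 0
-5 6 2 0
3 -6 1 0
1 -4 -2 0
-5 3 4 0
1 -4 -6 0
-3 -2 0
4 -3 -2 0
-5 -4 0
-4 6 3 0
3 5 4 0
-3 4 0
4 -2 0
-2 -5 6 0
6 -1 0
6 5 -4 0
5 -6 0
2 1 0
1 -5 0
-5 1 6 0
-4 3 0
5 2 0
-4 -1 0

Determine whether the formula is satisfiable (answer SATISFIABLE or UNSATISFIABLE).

UNSATISFIABLE

y4 = True:
  propagation gives y5=False, y6=True; an empty clause results — contradiction.
y4 = False:
  propagation gives y6=True, y3=False, y1=True, y5=False; an empty clause results — contradiction.
Every branch closes, so no satisfying assignment exists.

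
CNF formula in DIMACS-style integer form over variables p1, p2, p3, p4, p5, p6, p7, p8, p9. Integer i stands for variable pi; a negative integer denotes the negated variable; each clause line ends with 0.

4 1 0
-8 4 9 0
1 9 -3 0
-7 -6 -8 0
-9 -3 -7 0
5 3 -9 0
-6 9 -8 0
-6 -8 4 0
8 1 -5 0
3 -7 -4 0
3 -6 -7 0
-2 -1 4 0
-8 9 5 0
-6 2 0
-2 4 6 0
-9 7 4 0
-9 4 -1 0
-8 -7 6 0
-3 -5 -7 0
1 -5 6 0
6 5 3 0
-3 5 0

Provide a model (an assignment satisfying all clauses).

p1=True, p2=True, p3=True, p4=True, p5=True, p6=True, p7=False, p8=False, p9=True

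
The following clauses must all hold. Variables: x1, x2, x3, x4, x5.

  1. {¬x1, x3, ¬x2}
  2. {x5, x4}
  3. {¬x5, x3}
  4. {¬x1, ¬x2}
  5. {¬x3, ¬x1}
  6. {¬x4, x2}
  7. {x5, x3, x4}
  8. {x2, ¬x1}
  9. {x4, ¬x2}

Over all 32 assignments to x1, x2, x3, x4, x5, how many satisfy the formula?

The models are:
  x1=F x2=F x3=T x4=F x5=T
  x1=F x2=T x3=F x4=T x5=F
  x1=F x2=T x3=T x4=T x5=F
  x1=F x2=T x3=T x4=T x5=T
That's 4 in total.

4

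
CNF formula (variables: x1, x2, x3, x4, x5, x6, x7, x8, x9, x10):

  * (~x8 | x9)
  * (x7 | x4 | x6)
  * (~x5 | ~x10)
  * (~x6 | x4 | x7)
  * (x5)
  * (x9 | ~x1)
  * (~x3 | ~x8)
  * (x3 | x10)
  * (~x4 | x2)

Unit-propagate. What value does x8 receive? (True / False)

Unit clause (x5) sets x5 = True.
From (~x10 | ~x5) and x5 = True: x10 = False.
(x3 | x10): since x10 = False, the clause reduces to (x3). x3 = True.
From (~x8 | ~x3) and x3 = True: x8 = False.

False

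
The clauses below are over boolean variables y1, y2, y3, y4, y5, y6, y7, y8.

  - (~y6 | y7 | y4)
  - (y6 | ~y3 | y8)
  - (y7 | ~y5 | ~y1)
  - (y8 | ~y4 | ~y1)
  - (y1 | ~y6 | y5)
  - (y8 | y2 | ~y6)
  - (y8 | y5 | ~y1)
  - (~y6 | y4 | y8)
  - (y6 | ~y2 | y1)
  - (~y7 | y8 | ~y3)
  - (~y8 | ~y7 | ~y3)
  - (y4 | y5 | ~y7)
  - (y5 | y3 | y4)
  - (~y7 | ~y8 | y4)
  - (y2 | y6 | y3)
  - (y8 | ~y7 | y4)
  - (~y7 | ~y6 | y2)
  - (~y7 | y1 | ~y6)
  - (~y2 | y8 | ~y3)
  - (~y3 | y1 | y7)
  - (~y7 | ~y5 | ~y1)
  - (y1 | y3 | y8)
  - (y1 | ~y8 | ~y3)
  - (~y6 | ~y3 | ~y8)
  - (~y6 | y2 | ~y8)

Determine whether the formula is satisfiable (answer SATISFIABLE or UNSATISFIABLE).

Try y1 = True.
The remaining clauses are satisfied by y2 = True, y3 = False, y4 = True, y5 = False, y6 = False, y7 = False, y8 = True.
So y1=True, y2=True, y3=False, y4=True, y5=False, y6=False, y7=False, y8=True is a satisfying assignment.

SATISFIABLE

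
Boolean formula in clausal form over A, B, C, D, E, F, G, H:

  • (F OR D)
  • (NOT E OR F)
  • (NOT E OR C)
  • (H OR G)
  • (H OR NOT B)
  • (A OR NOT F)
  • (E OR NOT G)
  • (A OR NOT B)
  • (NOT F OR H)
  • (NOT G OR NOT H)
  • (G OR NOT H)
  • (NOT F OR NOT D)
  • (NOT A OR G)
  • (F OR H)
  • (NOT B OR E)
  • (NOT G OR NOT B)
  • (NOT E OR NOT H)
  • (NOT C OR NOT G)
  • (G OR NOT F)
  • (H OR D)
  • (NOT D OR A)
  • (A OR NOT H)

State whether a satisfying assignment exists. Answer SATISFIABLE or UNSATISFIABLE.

H = True:
  propagation gives G=False; an empty clause results — contradiction.
H = False:
  propagation gives G=True, B=False, E=True, F=True; an empty clause results — contradiction.
Every branch closes, so no satisfying assignment exists.

UNSATISFIABLE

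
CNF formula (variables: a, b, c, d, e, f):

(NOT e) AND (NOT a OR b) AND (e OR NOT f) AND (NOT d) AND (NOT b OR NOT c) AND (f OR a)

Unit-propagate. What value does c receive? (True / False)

False

Unit clause (NOT e) sets e = False.
In (NOT f OR e), e is now false; NOT f must hold, so f = False.
Unit clause (NOT d) sets d = False.
In (a OR f), f is now false; a must hold, so a = True.
(NOT a OR b) with a = True leaves only b, so b = True.
(NOT b OR NOT c): since b = True, the clause reduces to (NOT c). c = False.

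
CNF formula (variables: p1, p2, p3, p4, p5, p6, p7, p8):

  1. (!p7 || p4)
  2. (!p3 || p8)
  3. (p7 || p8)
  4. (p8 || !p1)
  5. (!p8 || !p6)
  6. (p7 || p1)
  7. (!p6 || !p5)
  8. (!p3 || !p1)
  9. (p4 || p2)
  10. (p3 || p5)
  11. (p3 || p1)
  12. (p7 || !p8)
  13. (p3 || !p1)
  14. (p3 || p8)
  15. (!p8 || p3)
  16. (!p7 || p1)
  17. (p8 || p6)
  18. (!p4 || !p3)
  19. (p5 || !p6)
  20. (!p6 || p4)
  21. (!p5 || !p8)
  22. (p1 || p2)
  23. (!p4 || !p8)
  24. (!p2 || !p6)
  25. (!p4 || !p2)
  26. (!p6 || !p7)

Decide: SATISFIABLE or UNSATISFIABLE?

UNSATISFIABLE

p8 = True:
  propagation gives p6=False, p7=True, p4=True; an empty clause results — contradiction.
p8 = False:
  propagation gives p3=False; an empty clause results — contradiction.
Every branch closes, so no satisfying assignment exists.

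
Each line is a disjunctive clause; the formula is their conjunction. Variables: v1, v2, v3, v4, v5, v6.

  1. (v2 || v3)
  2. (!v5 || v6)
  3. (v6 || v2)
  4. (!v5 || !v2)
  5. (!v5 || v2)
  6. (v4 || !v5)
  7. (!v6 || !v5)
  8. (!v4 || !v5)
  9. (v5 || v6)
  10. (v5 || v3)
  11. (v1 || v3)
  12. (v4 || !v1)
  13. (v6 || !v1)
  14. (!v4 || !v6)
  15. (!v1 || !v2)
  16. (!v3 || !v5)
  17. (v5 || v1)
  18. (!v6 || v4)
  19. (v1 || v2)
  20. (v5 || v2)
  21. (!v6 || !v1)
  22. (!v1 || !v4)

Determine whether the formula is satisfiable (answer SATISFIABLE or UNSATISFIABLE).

UNSATISFIABLE

v5 = True:
  propagation gives v6=True; an empty clause results — contradiction.
v5 = False:
  propagation gives v6=True, v3=True, v4=False; an empty clause results — contradiction.
Every branch closes, so no satisfying assignment exists.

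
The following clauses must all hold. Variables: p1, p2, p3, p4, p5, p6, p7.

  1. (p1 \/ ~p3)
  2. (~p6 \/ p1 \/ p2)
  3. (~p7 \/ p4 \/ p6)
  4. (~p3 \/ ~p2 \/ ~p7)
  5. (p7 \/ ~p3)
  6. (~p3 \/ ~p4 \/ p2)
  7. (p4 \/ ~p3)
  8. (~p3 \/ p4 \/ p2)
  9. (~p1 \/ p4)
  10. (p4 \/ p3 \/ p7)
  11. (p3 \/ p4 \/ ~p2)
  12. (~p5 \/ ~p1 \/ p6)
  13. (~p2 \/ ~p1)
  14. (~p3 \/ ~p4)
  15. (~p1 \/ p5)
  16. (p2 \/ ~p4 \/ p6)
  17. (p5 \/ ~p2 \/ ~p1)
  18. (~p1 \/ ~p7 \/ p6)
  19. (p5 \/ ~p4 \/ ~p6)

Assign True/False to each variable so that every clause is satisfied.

p1 = 1, p2 = 0, p3 = 0, p4 = 1, p5 = 1, p6 = 1, p7 = 1

Set p1 = True and propagate.
  then p4 is forced to True.
  then p2 is forced to False.
  then p3 is forced to False.
  then p5 is forced to True.
  then p6 is forced to True.
p7 is now unconstrained; take p7 = True.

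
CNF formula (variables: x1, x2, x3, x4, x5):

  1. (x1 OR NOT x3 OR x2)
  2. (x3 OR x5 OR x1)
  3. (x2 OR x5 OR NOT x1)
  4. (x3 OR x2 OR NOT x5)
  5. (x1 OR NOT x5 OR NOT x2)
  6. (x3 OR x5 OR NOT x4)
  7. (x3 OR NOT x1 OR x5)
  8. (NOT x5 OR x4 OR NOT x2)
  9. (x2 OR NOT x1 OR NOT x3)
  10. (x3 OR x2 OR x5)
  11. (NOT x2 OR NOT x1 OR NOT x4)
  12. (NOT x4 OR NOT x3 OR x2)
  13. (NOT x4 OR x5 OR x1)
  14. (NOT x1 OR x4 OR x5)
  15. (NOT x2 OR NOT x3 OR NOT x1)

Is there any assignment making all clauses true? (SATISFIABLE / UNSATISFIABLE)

SATISFIABLE

Branch on x1: take x1 = False.
The remaining clauses are satisfied by x2 = True, x3 = True, x4 = False, x5 = False.
So x1=F, x2=T, x3=T, x4=F, x5=F is a satisfying assignment.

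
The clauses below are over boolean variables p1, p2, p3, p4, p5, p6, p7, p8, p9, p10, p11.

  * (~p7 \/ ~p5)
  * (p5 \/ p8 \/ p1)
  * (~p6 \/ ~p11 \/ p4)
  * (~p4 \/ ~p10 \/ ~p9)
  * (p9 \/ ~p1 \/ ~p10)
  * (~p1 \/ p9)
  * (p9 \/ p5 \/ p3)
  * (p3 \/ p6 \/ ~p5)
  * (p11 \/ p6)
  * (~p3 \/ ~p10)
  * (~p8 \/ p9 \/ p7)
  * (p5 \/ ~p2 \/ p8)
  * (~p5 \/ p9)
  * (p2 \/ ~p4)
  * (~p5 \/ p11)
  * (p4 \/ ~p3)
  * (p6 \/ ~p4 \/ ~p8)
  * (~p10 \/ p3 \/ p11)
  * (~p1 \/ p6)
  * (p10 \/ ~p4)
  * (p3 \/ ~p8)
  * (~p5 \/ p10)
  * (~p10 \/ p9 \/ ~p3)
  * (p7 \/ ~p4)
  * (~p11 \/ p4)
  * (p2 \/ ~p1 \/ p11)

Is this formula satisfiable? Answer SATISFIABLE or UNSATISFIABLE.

p4 = True:
  propagation gives p2=True, p10=True, p9=False, p1=False; an empty clause results — contradiction.
p4 = False:
  propagation gives p3=False, p8=False, p11=False, p6=True; an empty clause results — contradiction.
Every branch closes, so no satisfying assignment exists.

UNSATISFIABLE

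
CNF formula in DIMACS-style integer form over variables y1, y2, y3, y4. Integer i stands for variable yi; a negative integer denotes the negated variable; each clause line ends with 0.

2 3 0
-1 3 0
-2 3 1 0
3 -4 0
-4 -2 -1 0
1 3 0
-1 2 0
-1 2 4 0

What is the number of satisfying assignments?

The models are:
  y1=F y2=F y3=T y4=F
  y1=F y2=F y3=T y4=T
  y1=F y2=T y3=T y4=F
  y1=F y2=T y3=T y4=T
  y1=T y2=T y3=T y4=F
Count: 5.

5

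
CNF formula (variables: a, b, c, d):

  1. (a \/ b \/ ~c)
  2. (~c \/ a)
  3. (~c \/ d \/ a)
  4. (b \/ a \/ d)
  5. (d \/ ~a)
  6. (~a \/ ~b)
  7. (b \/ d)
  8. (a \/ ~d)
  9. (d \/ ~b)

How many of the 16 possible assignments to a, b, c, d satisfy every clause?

The models are:
  a=T b=F c=F d=T
  a=T b=F c=T d=T
That's 2 in total.

2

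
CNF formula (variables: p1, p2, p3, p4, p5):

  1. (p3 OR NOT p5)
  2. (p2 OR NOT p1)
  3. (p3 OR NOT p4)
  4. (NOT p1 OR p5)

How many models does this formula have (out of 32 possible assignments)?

Case analysis on p1 and p3:
  p1=1, p3=1: remaining (p2,p4,p5) ∈ {(1,0,1); (1,1,1)} — 2.
  p1=1, p3=0: a clause becomes empty — 0.
  p1=0, p3=1: p2, p4, p5 free → 2^3 = 8.
  p1=0, p3=0: remaining (p2,p4,p5) ∈ {(0,0,0); (1,0,0)} — 2.
Total: 2 + 0 + 8 + 2 = 12.

12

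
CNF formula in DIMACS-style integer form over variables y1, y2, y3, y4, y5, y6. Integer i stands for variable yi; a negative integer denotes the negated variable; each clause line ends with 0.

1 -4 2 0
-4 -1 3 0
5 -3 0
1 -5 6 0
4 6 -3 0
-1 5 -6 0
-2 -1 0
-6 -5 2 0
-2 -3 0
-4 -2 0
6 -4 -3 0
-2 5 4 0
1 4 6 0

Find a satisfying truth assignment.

y1=T, y2=F, y3=F, y4=F, y5=F, y6=F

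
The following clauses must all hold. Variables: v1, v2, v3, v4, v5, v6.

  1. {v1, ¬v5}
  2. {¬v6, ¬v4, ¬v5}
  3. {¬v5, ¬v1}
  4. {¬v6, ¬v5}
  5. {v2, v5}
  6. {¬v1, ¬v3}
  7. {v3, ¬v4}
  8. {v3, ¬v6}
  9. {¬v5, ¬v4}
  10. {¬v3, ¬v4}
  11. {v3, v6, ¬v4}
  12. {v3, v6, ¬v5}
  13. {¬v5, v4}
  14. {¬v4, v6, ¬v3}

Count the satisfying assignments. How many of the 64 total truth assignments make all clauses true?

4

The models are:
  v1=0 v2=1 v3=0 v4=0 v5=0 v6=0
  v1=0 v2=1 v3=1 v4=0 v5=0 v6=0
  v1=0 v2=1 v3=1 v4=0 v5=0 v6=1
  v1=1 v2=1 v3=0 v4=0 v5=0 v6=0
That's 4 in total.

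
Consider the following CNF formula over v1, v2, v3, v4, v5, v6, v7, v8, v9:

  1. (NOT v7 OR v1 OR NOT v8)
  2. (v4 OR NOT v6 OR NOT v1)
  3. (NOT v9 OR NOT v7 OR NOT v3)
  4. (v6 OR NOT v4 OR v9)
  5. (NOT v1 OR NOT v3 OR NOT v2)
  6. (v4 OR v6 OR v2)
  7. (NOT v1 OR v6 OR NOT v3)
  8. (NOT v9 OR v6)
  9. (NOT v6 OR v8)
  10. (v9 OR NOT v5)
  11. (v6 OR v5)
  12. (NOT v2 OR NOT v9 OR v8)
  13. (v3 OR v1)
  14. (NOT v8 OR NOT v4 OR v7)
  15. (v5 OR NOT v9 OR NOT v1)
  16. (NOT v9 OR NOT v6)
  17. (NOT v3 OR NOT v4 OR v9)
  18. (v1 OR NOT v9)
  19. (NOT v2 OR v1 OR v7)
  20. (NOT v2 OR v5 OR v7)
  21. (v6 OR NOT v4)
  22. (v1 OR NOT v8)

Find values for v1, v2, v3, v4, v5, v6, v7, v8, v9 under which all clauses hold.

v1=T, v2=T, v3=F, v4=T, v5=F, v6=T, v7=T, v8=T, v9=F

Branch on v1: take v1 = True.
Branch on v2: take v2 = True.
  then v3 is forced to False.
Set v4 = True and propagate.
  then v6 is forced to True.
  then v8 is forced to True.
  then v7 is forced to True.
  then v9 is forced to False.
  then v5 is forced to False.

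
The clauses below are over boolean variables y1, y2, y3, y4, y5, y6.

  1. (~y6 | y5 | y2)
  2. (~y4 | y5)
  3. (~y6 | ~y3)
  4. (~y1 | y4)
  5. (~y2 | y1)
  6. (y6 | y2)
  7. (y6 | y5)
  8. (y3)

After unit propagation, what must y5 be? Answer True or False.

True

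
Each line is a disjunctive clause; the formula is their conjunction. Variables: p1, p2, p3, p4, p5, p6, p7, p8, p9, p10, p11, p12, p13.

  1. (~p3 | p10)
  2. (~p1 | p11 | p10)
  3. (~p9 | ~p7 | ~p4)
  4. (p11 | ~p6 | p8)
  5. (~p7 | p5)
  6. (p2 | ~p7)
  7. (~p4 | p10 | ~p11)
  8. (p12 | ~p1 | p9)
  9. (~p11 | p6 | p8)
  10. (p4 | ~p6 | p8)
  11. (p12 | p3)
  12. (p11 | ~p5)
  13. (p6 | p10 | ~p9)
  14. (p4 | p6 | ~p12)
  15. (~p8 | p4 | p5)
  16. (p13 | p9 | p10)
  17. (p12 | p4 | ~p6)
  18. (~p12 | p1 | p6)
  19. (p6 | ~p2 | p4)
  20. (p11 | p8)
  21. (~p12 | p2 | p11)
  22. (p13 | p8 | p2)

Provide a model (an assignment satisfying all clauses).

p1=F, p2=T, p3=T, p4=T, p5=T, p6=T, p7=T, p8=F, p9=F, p10=T, p11=T, p12=F, p13=T

Check each clause:
  1. (p10 | ~p3) — p10 is true.
  2. (~p1 | p11 | p10) — p10 is true.
  3. (~p4 | ~p7 | ~p9) — ~p9 is true.
  4. (~p6 | p11 | p8) — p11 is true.
  5. (~p7 | p5) — p5 is true.
  6. (p2 | ~p7) — p2 is true.
  7. (~p4 | ~p11 | p10) — p10 is true.
  8. (p12 | p9 | ~p1) — ~p1 is true.
  9. (~p11 | p8 | p6) — p6 is true.
  10. (p8 | ~p6 | p4) — p4 is true.
  11. (p12 | p3) — p3 is true.
  12. (~p5 | p11) — p11 is true.
  13. (~p9 | p10 | p6) — p10 is true.
  14. (p4 | p6 | ~p12) — p4 is true.
  15. (p5 | ~p8 | p4) — ~p8 is true.
  16. (p9 | p13 | p10) — p10 is true.
  17. (p12 | ~p6 | p4) — p4 is true.
  18. (p1 | p6 | ~p12) — ~p12 is true.
  19. (p6 | p4 | ~p2) — p4 is true.
  20. (p8 | p11) — p11 is true.
  21. (~p12 | p11 | p2) — p2 is true.
  22. (p2 | p8 | p13) — p2 is true.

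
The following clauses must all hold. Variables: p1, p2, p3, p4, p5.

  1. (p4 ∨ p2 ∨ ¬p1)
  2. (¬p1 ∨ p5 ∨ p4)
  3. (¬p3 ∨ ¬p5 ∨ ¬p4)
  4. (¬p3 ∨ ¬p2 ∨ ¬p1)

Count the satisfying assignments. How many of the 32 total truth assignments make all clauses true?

20

Split on p1, then p4.
  p1=1, p4=1: 5 of the 8 assignments to (p2,p3,p5) work.
  p1=1, p4=0: remaining (p2,p3,p5) ∈ {(1,0,1)} — 1.
  p1=0, p4=1: p2 free; 3 ways for (p3,p5) × 2^1 = 6.
  p1=0, p4=0: p2, p3, p5 free → 2^3 = 8.
Total: 5 + 1 + 6 + 8 = 20.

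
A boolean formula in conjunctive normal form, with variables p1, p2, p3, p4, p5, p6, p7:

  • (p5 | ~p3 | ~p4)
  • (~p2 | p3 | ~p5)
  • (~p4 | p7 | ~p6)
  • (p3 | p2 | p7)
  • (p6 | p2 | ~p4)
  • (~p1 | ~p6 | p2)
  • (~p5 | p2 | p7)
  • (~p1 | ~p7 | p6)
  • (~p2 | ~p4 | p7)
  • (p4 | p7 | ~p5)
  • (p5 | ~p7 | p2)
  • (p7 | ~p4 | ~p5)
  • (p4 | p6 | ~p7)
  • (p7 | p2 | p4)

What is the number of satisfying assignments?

24

Case analysis on p7 and p2:
  p7=1, p2=1: 12 of the 32 assignments to (p1,p3,p4,p5,p6) work.
  p7=1, p2=0: remaining (p1,p3,p4,p5,p6) ∈ {(0,0,0,1,1); (0,0,1,1,1); (0,1,0,1,1); (0,1,1,1,1)} — 4.
  p7=0, p2=1: forces p4=0; p5=0; p1, p3, p6 free → 2^3 = 8.
  p7=0, p2=0: a clause becomes empty — 0.
Total: 12 + 4 + 8 + 0 = 24.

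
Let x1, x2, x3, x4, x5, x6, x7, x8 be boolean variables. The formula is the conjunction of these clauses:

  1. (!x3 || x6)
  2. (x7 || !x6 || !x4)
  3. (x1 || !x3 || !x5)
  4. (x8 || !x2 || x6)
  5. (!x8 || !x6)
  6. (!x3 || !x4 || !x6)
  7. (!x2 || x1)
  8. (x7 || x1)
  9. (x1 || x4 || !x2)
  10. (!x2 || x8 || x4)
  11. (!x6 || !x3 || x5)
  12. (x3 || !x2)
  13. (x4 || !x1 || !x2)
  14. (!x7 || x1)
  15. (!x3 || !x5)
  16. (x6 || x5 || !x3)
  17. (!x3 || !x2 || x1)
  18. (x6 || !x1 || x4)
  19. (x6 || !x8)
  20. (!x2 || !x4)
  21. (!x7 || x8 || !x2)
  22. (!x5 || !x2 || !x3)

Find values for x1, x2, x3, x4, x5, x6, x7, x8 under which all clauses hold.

x1 = 1, x2 = 0, x3 = 0, x4 = 1, x5 = 0, x6 = 0, x7 = 0, x8 = 0

Pure literal: x2 appears only negated; assign x2 = False.
Set x1 = True and propagate.
For the remaining variables, x3 = False, x4 = True, x5 = False, x6 = False, x7 = False, x8 = False works.
Every clause has at least one true literal under this assignment.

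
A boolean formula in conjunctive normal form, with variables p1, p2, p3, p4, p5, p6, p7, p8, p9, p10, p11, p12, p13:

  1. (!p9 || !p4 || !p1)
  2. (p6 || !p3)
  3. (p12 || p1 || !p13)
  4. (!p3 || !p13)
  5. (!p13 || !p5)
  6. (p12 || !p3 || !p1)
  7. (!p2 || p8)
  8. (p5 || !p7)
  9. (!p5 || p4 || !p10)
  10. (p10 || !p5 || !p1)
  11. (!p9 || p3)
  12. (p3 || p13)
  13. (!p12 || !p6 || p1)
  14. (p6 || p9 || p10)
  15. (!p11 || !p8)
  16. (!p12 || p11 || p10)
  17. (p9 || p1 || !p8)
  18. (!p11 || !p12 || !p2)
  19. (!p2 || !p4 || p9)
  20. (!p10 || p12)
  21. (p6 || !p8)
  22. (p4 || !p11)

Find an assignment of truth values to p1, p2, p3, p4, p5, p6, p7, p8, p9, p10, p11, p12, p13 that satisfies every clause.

p1=1  p2=0  p3=0  p4=1  p5=0  p6=0  p7=0  p8=0  p9=0  p10=1  p11=0  p12=1  p13=1

Check each clause:
  1. (!p9 || !p4 || !p1) — !p9 is true.
  2. (p6 || !p3) — !p3 is true.
  3. (p12 || !p13 || p1) — p1 is true.
  4. (!p3 || !p13) — !p3 is true.
  5. (!p5 || !p13) — !p5 is true.
  6. (!p3 || !p1 || p12) — p12 is true.
  7. (!p2 || p8) — !p2 is true.
  8. (!p7 || p5) — !p7 is true.
  9. (!p10 || p4 || !p5) — !p5 is true.
  10. (!p1 || !p5 || p10) — p10 is true.
  11. (!p9 || p3) — !p9 is true.
  12. (p3 || p13) — p13 is true.
  13. (!p12 || !p6 || p1) — p1 is true.
  14. (p10 || p9 || p6) — p10 is true.
  15. (!p8 || !p11) — !p8 is true.
  16. (p11 || !p12 || p10) — p10 is true.
  17. (p9 || !p8 || p1) — !p8 is true.
  18. (!p2 || !p12 || !p11) — !p11 is true.
  19. (!p2 || p9 || !p4) — !p2 is true.
  20. (!p10 || p12) — p12 is true.
  21. (p6 || !p8) — !p8 is true.
  22. (p4 || !p11) — p4 is true.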